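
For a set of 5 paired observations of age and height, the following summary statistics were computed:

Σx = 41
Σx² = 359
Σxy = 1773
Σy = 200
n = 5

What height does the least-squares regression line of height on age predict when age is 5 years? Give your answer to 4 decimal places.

21.3333

Sxx = Σx² − (Σx)²/n = 359 − 336.2 = 22.8
Sxy = Σxy − (Σx)(Σy)/n = 1773 − 1640 = 133
b = Sxy/Sxx = 133/22.8 = 5.833333
a = ȳ − b·x̄ = 40 − 5.833333·8.2 = -7.833333
ŷ(5) = a + b·5 = -7.833333 + 5.833333·5 = 21.333333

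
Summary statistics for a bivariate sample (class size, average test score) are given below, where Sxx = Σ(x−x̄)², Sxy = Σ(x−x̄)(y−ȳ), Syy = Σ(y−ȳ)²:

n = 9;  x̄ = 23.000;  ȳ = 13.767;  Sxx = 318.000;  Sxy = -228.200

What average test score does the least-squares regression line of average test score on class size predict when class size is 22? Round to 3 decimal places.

14.485

b = Sxy/Sxx = -228.2/318 = -0.717610
a = ȳ − b·x̄ = 13.767 − (-0.717610)·23 = 30.272031
ŷ(22) = a + b·22 = 30.272031 + (-0.717610)·22 = 14.484610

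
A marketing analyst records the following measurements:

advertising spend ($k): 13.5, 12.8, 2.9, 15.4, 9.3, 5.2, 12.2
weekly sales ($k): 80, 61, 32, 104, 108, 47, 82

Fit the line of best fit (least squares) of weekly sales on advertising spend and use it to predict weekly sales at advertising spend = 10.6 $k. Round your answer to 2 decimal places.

n = 7, Σx = 71.3, Σy = 514, Σxy = 5804.4, Σx² = 854.03
Sxx = Σx² − (Σx)²/n = 854.03 − 726.241429 = 127.788571
Sxy = Σxy − (Σx)(Σy)/n = 5804.4 − 5235.457143 = 568.942857
b = Sxy/Sxx = 568.942857/127.788571 = 4.452220
a = ȳ − b·x̄ = 73.428571 − 4.452220·10.185714 = 28.079529
ŷ(10.6) = a + b·10.6 = 28.079529 + 4.452220·10.6 = 75.273063

75.27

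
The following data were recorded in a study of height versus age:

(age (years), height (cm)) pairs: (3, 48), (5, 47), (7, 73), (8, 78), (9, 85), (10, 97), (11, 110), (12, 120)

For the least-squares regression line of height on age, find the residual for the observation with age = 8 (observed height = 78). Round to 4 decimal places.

n = 8, Σx = 65, Σy = 658, Σxy = 5899, Σx² = 593
Sxx = Σx² − (Σx)²/n = 593 − 528.125 = 64.875
Sxy = Σxy − (Σx)(Σy)/n = 5899 − 5346.25 = 552.75
b = Sxy/Sxx = 552.75/64.875 = 8.520231
a = ȳ − b·x̄ = 82.25 − 8.520231·8.125 = 13.023121
ŷ(8) = 13.023121 + 8.520231·8 = 81.184971
residual = y − ŷ = 78 − 81.184971 = -3.184971

-3.1850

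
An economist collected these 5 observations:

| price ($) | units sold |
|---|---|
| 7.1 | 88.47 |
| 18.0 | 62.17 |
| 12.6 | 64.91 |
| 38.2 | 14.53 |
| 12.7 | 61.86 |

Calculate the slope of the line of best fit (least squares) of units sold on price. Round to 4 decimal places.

-2.1714

n = 5, Σx = 88.6, Σy = 291.94, Σxy = 3905.731, Σx² = 2153.7
Sxx = Σx² − (Σx)²/n = 2153.7 − 1569.992 = 583.708
Sxy = Σxy − (Σx)(Σy)/n = 3905.731 − 5173.1768 = -1267.4458
b = Sxy/Sxx = -1267.4458/583.708 = -2.171370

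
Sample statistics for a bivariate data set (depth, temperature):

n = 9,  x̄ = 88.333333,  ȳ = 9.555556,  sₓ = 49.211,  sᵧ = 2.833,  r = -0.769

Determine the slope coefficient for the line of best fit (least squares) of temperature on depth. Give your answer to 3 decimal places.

b = r · sᵧ/sₓ = -0.769 · 2.833/49.211 = -0.044270

-0.044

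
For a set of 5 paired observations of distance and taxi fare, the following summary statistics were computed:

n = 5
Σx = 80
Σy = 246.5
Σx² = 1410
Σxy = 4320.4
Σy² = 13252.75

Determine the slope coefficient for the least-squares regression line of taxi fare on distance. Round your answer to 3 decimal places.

Sxx = Σx² − (Σx)²/n = 1410 − 1280 = 130
Sxy = Σxy − (Σx)(Σy)/n = 4320.4 − 3944 = 376.4
b = Sxy/Sxx = 376.4/130 = 2.895385

2.895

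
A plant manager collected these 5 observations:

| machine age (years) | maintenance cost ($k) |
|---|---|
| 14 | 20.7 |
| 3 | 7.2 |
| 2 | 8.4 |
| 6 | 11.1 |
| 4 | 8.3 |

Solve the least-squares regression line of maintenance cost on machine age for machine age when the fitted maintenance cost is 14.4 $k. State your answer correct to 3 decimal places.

n = 5, Σx = 29, Σy = 55.7, Σxy = 428, Σx² = 261
Sxx = Σx² − (Σx)²/n = 261 − 168.2 = 92.8
Sxy = Σxy − (Σx)(Σy)/n = 428 − 323.06 = 104.94
b = Sxy/Sxx = 104.94/92.8 = 1.130819
a = ȳ − b·x̄ = 11.14 − 1.130819·5.8 = 4.58125
Set a + b·x = 14.4: x = (14.4 − 4.58125) / 1.130819 = 8.682866

8.683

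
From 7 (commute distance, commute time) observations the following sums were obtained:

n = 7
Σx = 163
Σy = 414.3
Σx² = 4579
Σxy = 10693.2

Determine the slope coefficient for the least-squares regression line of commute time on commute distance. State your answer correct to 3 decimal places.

Sxx = Σx² − (Σx)²/n = 4579 − 3795.571429 = 783.428571
Sxy = Σxy − (Σx)(Σy)/n = 10693.2 − 9647.271429 = 1045.928571
b = Sxy/Sxx = 1045.928571/783.428571 = 1.335066

1.335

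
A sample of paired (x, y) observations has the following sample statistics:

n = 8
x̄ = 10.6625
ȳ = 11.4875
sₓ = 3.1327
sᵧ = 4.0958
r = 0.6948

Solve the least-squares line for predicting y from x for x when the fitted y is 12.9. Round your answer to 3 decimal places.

12.217

b = r · sᵧ/sₓ = 0.6948 · 4.0958/3.1327 = 0.908405
a = ȳ − b·x̄ = 11.4875 − 0.908405·10.6625 = 1.801627
Set a + b·x = 12.9: x = (12.9 − 1.801627) / 0.908405 = 12.217422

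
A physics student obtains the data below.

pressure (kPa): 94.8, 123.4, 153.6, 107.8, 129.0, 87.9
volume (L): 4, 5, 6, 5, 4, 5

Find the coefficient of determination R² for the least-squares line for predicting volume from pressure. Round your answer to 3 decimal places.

0.252

n = 6, Σx = 696.5, Σy = 29, Σxy = 3412.3, Σx² = 83795.81, Σy² = 143
Sxx = Σx² − (Σx)²/n = 83795.81 − 80852.041667 = 2943.768333
Sxy = Σxy − (Σx)(Σy)/n = 3412.3 − 3366.416667 = 45.883333
Syy = Σy² − (Σy)²/n = 143 − 140.166667 = 2.833333
R² = Sxy²/(Sxx·Syy) = (45.883333)²/(2943.768333·2.833333) = 0.252411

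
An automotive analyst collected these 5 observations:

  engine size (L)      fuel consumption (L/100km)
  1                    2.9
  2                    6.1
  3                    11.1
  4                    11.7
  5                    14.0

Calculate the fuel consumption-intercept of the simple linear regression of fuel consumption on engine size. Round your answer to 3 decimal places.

n = 5, Σx = 15, Σy = 45.8, Σxy = 165.2, Σx² = 55
Sxx = Σx² − (Σx)²/n = 55 − 45 = 10
Sxy = Σxy − (Σx)(Σy)/n = 165.2 − 137.4 = 27.8
b = Sxy/Sxx = 27.8/10 = 2.78
a = ȳ − b·x̄ = 9.16 − 2.78·3 = 0.82

0.820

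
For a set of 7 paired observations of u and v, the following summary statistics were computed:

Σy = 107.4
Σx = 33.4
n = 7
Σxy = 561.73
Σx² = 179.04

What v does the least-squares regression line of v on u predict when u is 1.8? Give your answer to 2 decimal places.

7.90

Sxx = Σx² − (Σx)²/n = 179.04 − 159.365714 = 19.674286
Sxy = Σxy − (Σx)(Σy)/n = 561.73 − 512.451429 = 49.278571
b = Sxy/Sxx = 49.278571/19.674286 = 2.504720
a = ȳ − b·x̄ = 15.342857 − 2.504720·4.771429 = 3.391766
ŷ(1.8) = a + b·1.8 = 3.391766 + 2.504720·1.8 = 7.900261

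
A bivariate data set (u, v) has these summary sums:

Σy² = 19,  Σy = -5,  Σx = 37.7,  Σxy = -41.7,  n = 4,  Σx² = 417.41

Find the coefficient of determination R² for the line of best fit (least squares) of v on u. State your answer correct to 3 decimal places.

Sxx = Σx² − (Σx)²/n = 417.41 − 355.3225 = 62.0875
Sxy = Σxy − (Σx)(Σy)/n = -41.7 − (-47.125) = 5.425
Syy = Σy² − (Σy)²/n = 19 − 6.25 = 12.75
R² = Sxy²/(Sxx·Syy) = (5.425)²/(62.0875·12.75) = 0.037178

0.037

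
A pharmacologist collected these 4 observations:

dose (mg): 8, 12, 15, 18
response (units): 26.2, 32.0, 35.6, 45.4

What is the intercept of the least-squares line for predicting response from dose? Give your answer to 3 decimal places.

10.502

n = 4, Σx = 53, Σy = 139.2, Σxy = 1944.8, Σx² = 757
Sxx = Σx² − (Σx)²/n = 757 − 702.25 = 54.75
Sxy = Σxy − (Σx)(Σy)/n = 1944.8 − 1844.4 = 100.4
b = Sxy/Sxx = 100.4/54.75 = 1.833790
a = ȳ − b·x̄ = 34.8 − 1.833790·13.25 = 10.502283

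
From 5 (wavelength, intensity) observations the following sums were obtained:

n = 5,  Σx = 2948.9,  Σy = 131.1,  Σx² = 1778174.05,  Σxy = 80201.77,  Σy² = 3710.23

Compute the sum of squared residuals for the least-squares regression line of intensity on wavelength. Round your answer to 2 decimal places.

59.72

Sxx = Σx² − (Σx)²/n = 1778174.05 − 1739202.242 = 38971.808
Sxy = Σxy − (Σx)(Σy)/n = 80201.77 − 77320.158 = 2881.612
Syy = Σy² − (Σy)²/n = 3710.23 − 3437.442 = 272.788
b = Sxy/Sxx = 2881.612/38971.808 = 0.073941
SSE = Syy − b·Sxy = 272.788 − 0.073941·2881.612 = 59.718909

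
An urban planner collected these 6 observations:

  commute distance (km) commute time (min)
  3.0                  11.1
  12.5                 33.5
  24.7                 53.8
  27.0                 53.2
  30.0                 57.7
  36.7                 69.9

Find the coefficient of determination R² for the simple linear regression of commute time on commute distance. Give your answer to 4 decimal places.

n = 6, Σx = 133.9, Σy = 279.2, Σxy = 7513.64, Σx² = 3751.23, Σy² = 15185.44
Sxx = Σx² − (Σx)²/n = 3751.23 − 2988.201667 = 763.028333
Sxy = Σxy − (Σx)(Σy)/n = 7513.64 − 6230.813333 = 1282.826667
Syy = Σy² − (Σy)²/n = 15185.44 − 12992.106667 = 2193.333333
R² = Sxy²/(Sxx·Syy) = (1282.826667)²/(763.028333·2193.333333) = 0.983310

0.9833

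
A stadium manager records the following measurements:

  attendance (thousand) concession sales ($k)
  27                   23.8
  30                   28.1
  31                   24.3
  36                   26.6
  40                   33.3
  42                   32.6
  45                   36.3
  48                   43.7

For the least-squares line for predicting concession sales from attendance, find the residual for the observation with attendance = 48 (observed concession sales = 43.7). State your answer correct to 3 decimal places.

n = 8, Σx = 299, Σy = 248.7, Σxy = 9628.8, Σx² = 11579
Sxx = Σx² − (Σx)²/n = 11579 − 11175.125 = 403.875
Sxy = Σxy − (Σx)(Σy)/n = 9628.8 − 9295.1625 = 333.6375
b = Sxy/Sxx = 333.6375/403.875 = 0.826091
a = ȳ − b·x̄ = 31.0875 − 0.826091·37.375 = 0.212349
ŷ(48) = 0.212349 + 0.826091·48 = 39.864717
residual = y − ŷ = 43.7 − 39.864717 = 3.835283

3.835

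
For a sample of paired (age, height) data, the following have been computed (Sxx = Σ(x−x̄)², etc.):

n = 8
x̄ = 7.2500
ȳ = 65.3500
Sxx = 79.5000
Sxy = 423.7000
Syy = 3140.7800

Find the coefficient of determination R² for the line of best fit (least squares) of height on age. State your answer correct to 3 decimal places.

R² = Sxy²/(Sxx·Syy) = (423.7)²/(79.5·3140.78) = 0.718973

0.719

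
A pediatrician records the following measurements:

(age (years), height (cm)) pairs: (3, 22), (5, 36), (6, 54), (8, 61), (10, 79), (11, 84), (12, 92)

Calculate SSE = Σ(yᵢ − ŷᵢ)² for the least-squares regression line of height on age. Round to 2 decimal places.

70.38

n = 7, Σx = 55, Σy = 428, Σxy = 3876, Σx² = 499, Σy² = 30178
Sxx = Σx² − (Σx)²/n = 499 − 432.142857 = 66.857143
Sxy = Σxy − (Σx)(Σy)/n = 3876 − 3362.857143 = 513.142857
Syy = Σy² − (Σy)²/n = 30178 − 26169.142857 = 4008.857143
b = Sxy/Sxx = 513.142857/66.857143 = 7.675214
SSE = Syy − b·Sxy = 4008.857143 − 7.675214·513.142857 = 70.376068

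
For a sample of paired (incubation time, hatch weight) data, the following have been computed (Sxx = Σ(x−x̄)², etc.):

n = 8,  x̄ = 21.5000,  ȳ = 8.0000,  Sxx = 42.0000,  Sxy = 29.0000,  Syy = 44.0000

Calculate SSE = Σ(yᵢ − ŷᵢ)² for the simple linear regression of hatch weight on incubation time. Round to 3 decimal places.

b = Sxy/Sxx = 29/42 = 0.690476
SSE = Syy − b·Sxy = 44 − 0.690476·29 = 23.976190

23.976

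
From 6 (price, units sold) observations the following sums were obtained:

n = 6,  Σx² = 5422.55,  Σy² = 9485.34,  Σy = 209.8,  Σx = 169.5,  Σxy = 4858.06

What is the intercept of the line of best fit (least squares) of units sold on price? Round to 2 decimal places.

82.58

Sxx = Σx² − (Σx)²/n = 5422.55 − 4788.375 = 634.175
Sxy = Σxy − (Σx)(Σy)/n = 4858.06 − 5926.85 = -1068.79
b = Sxy/Sxx = -1068.79/634.175 = -1.685323
a = ȳ − b·x̄ = 34.966667 − (-1.685323)·28.25 = 82.577054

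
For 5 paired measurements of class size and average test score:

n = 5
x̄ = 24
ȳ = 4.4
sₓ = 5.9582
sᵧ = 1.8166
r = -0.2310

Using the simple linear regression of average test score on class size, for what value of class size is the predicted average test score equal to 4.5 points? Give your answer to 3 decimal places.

b = r · sᵧ/sₓ = -0.231 · 1.8166/5.9582 = -0.070430
a = ȳ − b·x̄ = 4.4 − (-0.070430)·24 = 6.090314
Set a + b·x = 4.5: x = (4.5 − 6.090314) / (-0.070430) = 22.580146

22.580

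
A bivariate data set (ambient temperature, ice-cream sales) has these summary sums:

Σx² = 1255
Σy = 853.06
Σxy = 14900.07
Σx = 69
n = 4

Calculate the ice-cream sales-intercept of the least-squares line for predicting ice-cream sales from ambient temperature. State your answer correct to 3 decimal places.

Sxx = Σx² − (Σx)²/n = 1255 − 1190.25 = 64.75
Sxy = Σxy − (Σx)(Σy)/n = 14900.07 − 14715.285 = 184.785
b = Sxy/Sxx = 184.785/64.75 = 2.853822
a = ȳ − b·x̄ = 213.265 − 2.853822·17.25 = 164.036564

164.037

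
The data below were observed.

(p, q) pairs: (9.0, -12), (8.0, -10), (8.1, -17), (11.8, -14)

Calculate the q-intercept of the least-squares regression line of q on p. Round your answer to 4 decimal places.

n = 4, Σx = 36.9, Σy = -53, Σxy = -490.9, Σx² = 349.85
Sxx = Σx² − (Σx)²/n = 349.85 − 340.4025 = 9.4475
Sxy = Σxy − (Σx)(Σy)/n = -490.9 − (-488.925) = -1.975
b = Sxy/Sxx = -1.975/9.4475 = -0.209050
a = ȳ − b·x̄ = -13.25 − (-0.209050)·9.225 = -11.321514

-11.3215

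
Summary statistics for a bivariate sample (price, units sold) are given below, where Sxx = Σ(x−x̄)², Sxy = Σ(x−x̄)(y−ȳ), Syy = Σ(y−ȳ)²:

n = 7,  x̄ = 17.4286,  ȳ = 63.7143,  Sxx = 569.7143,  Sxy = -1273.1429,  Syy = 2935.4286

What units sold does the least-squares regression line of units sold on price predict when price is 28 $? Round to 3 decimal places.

b = Sxy/Sxx = -1273.1429/569.7143 = -2.234704
a = ȳ − b·x̄ = 63.7143 − (-2.234704)·17.4286 = 102.662064
ŷ(28) = a + b·28 = 102.662064 + (-2.234704)·28 = 40.090349

40.090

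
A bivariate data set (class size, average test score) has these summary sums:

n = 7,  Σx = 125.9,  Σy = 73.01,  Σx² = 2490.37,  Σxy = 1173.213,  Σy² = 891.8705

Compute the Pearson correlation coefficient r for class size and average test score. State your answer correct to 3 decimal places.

-0.815

Sxx = Σx² − (Σx)²/n = 2490.37 − 2264.401429 = 225.968571
Sxy = Σxy − (Σx)(Σy)/n = 1173.213 − 1313.137 = -139.924
Syy = Σy² − (Σy)²/n = 891.8705 − 761.4943 = 130.3762
r = Sxy/√(Sxx·Syy) = -139.924/√(29460.923662) = -139.924/171.641847 = -0.815209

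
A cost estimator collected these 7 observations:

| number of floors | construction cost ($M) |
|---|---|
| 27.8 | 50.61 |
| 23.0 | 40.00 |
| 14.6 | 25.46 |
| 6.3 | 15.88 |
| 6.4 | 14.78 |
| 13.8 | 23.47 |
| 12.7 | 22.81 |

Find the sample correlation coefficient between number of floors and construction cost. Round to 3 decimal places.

0.990

n = 7, Σx = 104.6, Σy = 193.01, Σxy = 3506.883, Σx² = 1947.38, Σy² = 6351.3435
Sxx = Σx² − (Σx)²/n = 1947.38 − 1563.022857 = 384.357143
Sxy = Σxy − (Σx)(Σy)/n = 3506.883 − 2884.120857 = 622.762143
Syy = Σy² − (Σy)²/n = 6351.3435 − 5321.837157 = 1029.506343
r = Sxy/√(Sxx·Syy) = 622.762143/√(395698.116494) = 622.762143/629.045401 = 0.990011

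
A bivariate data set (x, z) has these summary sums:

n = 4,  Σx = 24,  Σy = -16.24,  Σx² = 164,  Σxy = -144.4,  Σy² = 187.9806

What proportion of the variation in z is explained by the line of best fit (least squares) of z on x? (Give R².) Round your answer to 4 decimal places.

Sxx = Σx² − (Σx)²/n = 164 − 144 = 20
Sxy = Σxy − (Σx)(Σy)/n = -144.4 − (-97.44) = -46.96
Syy = Σy² − (Σy)²/n = 187.9806 − 65.9344 = 122.0462
R² = Sxy²/(Sxx·Syy) = (-46.96)²/(20·122.0462) = 0.903445

0.9034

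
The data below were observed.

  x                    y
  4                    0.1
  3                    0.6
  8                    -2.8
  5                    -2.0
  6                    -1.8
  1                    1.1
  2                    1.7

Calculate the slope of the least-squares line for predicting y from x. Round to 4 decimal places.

-0.6787

n = 7, Σx = 29, Σy = -3.1, Σxy = -36.5, Σx² = 155
Sxx = Σx² − (Σx)²/n = 155 − 120.142857 = 34.857143
Sxy = Σxy − (Σx)(Σy)/n = -36.5 − (-12.842857) = -23.657143
b = Sxy/Sxx = -23.657143/34.857143 = -0.678689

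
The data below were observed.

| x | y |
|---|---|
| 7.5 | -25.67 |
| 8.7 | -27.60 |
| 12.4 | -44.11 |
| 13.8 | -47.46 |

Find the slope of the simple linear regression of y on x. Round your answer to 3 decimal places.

-3.717

n = 4, Σx = 42.4, Σy = -144.84, Σxy = -1634.557, Σx² = 476.14
Sxx = Σx² − (Σx)²/n = 476.14 − 449.44 = 26.7
Sxy = Σxy − (Σx)(Σy)/n = -1634.557 − (-1535.304) = -99.253
b = Sxy/Sxx = -99.253/26.7 = -3.717341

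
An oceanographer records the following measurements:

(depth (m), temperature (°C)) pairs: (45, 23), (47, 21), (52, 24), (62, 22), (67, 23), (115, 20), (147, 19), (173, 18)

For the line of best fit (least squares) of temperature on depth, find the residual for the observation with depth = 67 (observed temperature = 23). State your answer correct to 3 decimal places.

0.930

n = 8, Σx = 708, Σy = 170, Σxy = 14382, Σx² = 80034
Sxx = Σx² − (Σx)²/n = 80034 − 62658 = 17376
Sxy = Σxy − (Σx)(Σy)/n = 14382 − 15045 = -663
b = Sxy/Sxx = -663/17376 = -0.038156
a = ȳ − b·x̄ = 21.25 − (-0.038156)·88.5 = 24.626813
ŷ(67) = 24.626813 + (-0.038156)·67 = 22.070356
residual = y − ŷ = 23 − 22.070356 = 0.929644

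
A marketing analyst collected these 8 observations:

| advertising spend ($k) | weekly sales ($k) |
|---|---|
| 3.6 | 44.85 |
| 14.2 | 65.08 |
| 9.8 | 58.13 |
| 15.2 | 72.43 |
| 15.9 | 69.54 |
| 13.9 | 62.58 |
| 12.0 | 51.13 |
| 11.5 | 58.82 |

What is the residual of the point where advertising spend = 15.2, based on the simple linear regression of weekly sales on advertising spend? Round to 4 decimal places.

n = 8, Σx = 96.1, Σy = 482.56, Σxy = 6021.744, Σx² = 1263.95
Sxx = Σx² − (Σx)²/n = 1263.95 − 1154.40125 = 109.54875
Sxy = Σxy − (Σx)(Σy)/n = 6021.744 − 5796.752 = 224.992
b = Sxy/Sxx = 224.992/109.54875 = 2.053807
a = ȳ − b·x̄ = 60.32 − 2.053807·12.0125 = 35.648642
ŷ(15.2) = 35.648642 + 2.053807·15.2 = 66.866510
residual = y − ŷ = 72.43 − 66.866510 = 5.563490

5.5635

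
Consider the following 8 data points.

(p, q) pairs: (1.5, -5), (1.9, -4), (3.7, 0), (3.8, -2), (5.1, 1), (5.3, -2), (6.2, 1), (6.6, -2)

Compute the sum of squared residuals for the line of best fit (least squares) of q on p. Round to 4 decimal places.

17.3606

n = 8, Σx = 34.1, Σy = -13, Σxy = -35.2, Σx² = 170.09, Σy² = 55
Sxx = Σx² − (Σx)²/n = 170.09 − 145.35125 = 24.73875
Sxy = Σxy − (Σx)(Σy)/n = -35.2 − (-55.4125) = 20.2125
Syy = Σy² − (Σy)²/n = 55 − 21.125 = 33.875
b = Sxy/Sxx = 20.2125/24.73875 = 0.817038
SSE = Syy − b·Sxy = 33.875 − 0.817038·20.2125 = 17.360618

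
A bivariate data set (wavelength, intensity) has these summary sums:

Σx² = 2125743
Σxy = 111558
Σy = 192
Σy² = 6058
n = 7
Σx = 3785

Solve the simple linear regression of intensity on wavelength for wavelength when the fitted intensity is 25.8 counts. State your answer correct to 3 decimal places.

524.064

Sxx = Σx² − (Σx)²/n = 2125743 − 2046603.571429 = 79139.428571
Sxy = Σxy − (Σx)(Σy)/n = 111558 − 103817.142857 = 7740.857143
b = Sxy/Sxx = 7740.857143/79139.428571 = 0.097813
a = ȳ − b·x̄ = 27.428571 − 0.097813·540.714286 = -25.460262
Set a + b·x = 25.8: x = (25.8 − (-25.460262)) / 0.097813 = 524.064423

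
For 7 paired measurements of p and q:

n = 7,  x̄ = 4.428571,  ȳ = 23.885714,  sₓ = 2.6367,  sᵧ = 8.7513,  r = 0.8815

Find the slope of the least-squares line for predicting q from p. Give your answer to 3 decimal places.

b = r · sᵧ/sₓ = 0.8815 · 8.7513/2.6367 = 2.925729

2.926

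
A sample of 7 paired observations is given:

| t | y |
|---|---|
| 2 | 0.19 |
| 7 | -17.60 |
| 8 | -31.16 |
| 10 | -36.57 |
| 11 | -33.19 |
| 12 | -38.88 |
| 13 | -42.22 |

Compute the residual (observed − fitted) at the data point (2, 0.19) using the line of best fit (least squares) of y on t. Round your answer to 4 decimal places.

1.7267

n = 7, Σx = 63, Σy = -199.43, Σxy = -2118.31, Σx² = 651
Sxx = Σx² − (Σx)²/n = 651 − 567 = 84
Sxy = Σxy − (Σx)(Σy)/n = -2118.31 − (-1794.87) = -323.44
b = Sxy/Sxx = -323.44/84 = -3.850476
a = ȳ − b·x̄ = -28.49 − (-3.850476)·9 = 6.164286
ŷ(2) = 6.164286 + (-3.850476)·2 = -1.536667
residual = y − ŷ = 0.19 − (-1.536667) = 1.726667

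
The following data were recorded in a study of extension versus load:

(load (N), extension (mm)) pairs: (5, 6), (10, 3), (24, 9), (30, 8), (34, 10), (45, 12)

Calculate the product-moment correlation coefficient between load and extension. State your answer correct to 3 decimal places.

n = 6, Σx = 148, Σy = 48, Σxy = 1396, Σx² = 4782, Σy² = 434
Sxx = Σx² − (Σx)²/n = 4782 − 3650.666667 = 1131.333333
Sxy = Σxy − (Σx)(Σy)/n = 1396 − 1184 = 212
Syy = Σy² − (Σy)²/n = 434 − 384 = 50
r = Sxy/√(Sxx·Syy) = 212/√(56566.666667) = 212/237.837480 = 0.891365

0.891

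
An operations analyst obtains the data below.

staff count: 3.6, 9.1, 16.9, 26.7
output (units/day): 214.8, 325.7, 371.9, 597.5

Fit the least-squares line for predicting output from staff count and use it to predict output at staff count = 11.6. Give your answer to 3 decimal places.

n = 4, Σx = 56.3, Σy = 1509.9, Σxy = 25975.51, Σx² = 1094.27
Sxx = Σx² − (Σx)²/n = 1094.27 − 792.4225 = 301.8475
Sxy = Σxy − (Σx)(Σy)/n = 25975.51 − 21251.8425 = 4723.6675
b = Sxy/Sxx = 4723.6675/301.8475 = 15.649185
a = ȳ − b·x̄ = 377.475 − 15.649185·14.075 = 157.212715
ŷ(11.6) = a + b·11.6 = 157.212715 + 15.649185·11.6 = 338.743266

338.743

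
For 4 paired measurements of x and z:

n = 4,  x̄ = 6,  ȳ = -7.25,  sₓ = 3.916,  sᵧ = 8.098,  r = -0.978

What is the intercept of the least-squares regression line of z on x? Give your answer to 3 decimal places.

4.885

b = r · sᵧ/sₓ = -0.978 · 8.098/3.916 = -2.022432
a = ȳ − b·x̄ = -7.25 − (-2.022432)·6 = 4.884592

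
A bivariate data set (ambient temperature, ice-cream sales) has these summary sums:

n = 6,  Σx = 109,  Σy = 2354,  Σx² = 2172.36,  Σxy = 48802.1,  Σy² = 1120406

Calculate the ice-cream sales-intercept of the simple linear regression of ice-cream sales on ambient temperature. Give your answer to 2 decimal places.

Sxx = Σx² − (Σx)²/n = 2172.36 − 1980.166667 = 192.193333
Sxy = Σxy − (Σx)(Σy)/n = 48802.1 − 42764.333333 = 6037.766667
b = Sxy/Sxx = 6037.766667/192.193333 = 31.415068
a = ȳ − b·x̄ = 392.333333 − 31.415068·18.166667 = -178.373738

-178.37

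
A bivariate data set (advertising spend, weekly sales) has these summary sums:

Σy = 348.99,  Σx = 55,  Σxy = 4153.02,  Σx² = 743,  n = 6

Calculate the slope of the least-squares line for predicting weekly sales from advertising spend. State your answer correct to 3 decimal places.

3.994

Sxx = Σx² − (Σx)²/n = 743 − 504.166667 = 238.833333
Sxy = Σxy − (Σx)(Σy)/n = 4153.02 − 3199.075 = 953.945
b = Sxy/Sxx = 953.945/238.833333 = 3.994187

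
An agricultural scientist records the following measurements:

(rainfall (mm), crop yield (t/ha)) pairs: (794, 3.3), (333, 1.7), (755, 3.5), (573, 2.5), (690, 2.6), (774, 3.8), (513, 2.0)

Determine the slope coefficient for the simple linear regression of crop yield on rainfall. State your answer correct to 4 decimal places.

n = 7, Σx = 4432, Σy = 19.4, Σxy = 13022.5, Σx² = 2978024
Sxx = Σx² − (Σx)²/n = 2978024 − 2806089.142857 = 171934.857143
Sxy = Σxy − (Σx)(Σy)/n = 13022.5 − 12282.971429 = 739.528571
b = Sxy/Sxx = 739.528571/171934.857143 = 0.004301

0.0043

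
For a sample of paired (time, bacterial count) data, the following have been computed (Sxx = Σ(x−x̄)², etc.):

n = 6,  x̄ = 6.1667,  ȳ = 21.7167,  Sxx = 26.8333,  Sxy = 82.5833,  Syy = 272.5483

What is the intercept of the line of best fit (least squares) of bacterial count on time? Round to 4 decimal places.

b = Sxy/Sxx = 82.5833/26.8333 = 3.077642
a = ȳ − b·x̄ = 21.7167 − 3.077642·6.1667 = 2.737803

2.7378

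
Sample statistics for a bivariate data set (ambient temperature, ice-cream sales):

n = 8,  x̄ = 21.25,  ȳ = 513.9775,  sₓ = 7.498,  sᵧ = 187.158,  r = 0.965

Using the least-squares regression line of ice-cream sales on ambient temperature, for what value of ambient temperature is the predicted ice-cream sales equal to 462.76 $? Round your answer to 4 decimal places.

b = r · sᵧ/sₓ = 0.965 · 187.158/7.498 = 24.087419
a = ȳ − b·x̄ = 513.9775 − 24.087419·21.25 = 2.119840
Set a + b·x = 462.76: x = (462.76 − 2.119840) / 24.087419 = 19.123683

19.1237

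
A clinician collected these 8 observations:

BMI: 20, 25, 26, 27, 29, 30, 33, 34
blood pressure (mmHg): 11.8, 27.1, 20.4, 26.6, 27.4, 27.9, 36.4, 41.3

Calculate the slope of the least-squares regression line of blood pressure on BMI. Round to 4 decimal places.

1.8743

n = 8, Σx = 224, Σy = 218.9, Σxy = 6399.1, Σx² = 6416
Sxx = Σx² − (Σx)²/n = 6416 − 6272 = 144
Sxy = Σxy − (Σx)(Σy)/n = 6399.1 − 6129.2 = 269.9
b = Sxy/Sxx = 269.9/144 = 1.874306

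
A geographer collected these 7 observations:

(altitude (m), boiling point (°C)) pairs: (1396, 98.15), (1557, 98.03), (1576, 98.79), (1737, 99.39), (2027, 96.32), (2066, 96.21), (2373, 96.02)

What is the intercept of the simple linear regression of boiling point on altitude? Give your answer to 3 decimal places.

103.248

n = 7, Σx = 12732, Σy = 682.91, Σxy = 1239849.54, Σx² = 23882224
Sxx = Σx² − (Σx)²/n = 23882224 − 23157689.142857 = 724534.857143
Sxy = Σxy − (Σx)(Σy)/n = 1239849.54 − 1242115.731429 = -2266.191429
b = Sxy/Sxx = -2266.191429/724534.857143 = -0.003128
a = ȳ − b·x̄ = 97.558571 − (-0.003128)·1818.857143 = 103.247571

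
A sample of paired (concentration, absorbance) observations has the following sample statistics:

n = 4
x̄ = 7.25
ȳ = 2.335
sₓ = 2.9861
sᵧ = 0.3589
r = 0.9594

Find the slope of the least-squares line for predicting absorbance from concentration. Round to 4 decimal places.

b = r · sᵧ/sₓ = 0.9594 · 0.3589/2.9861 = 0.115310

0.1153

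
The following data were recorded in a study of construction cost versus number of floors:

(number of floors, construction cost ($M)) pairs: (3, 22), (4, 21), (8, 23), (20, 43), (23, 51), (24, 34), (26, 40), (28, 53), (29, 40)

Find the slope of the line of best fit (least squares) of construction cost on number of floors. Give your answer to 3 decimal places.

n = 9, Σx = 165, Σy = 327, Σxy = 6867, Σx² = 3895
Sxx = Σx² − (Σx)²/n = 3895 − 3025 = 870
Sxy = Σxy − (Σx)(Σy)/n = 6867 − 5995 = 872
b = Sxy/Sxx = 872/870 = 1.002299

1.002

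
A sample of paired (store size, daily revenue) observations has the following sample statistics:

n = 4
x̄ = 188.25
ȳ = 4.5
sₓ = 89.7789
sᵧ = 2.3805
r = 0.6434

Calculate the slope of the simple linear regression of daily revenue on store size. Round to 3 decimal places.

0.017

b = r · sᵧ/sₓ = 0.6434 · 2.3805/89.7789 = 0.017060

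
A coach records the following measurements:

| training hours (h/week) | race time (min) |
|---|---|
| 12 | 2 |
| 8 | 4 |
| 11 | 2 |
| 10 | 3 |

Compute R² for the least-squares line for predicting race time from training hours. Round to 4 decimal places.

n = 4, Σx = 41, Σy = 11, Σxy = 108, Σx² = 429, Σy² = 33
Sxx = Σx² − (Σx)²/n = 429 − 420.25 = 8.75
Sxy = Σxy − (Σx)(Σy)/n = 108 − 112.75 = -4.75
Syy = Σy² − (Σy)²/n = 33 − 30.25 = 2.75
R² = Sxy²/(Sxx·Syy) = (-4.75)²/(8.75·2.75) = 0.937662

0.9377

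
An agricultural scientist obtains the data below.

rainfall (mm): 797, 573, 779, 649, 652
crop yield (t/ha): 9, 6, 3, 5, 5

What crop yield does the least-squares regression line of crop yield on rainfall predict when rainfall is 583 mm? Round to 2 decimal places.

n = 5, Σx = 3450, Σy = 28, Σxy = 19453, Σx² = 2416684
Sxx = Σx² − (Σx)²/n = 2416684 − 2380500 = 36184
Sxy = Σxy − (Σx)(Σy)/n = 19453 − 19320 = 133
b = Sxy/Sxx = 133/36184 = 0.003676
a = ȳ − b·x̄ = 5.6 − 0.003676·690 = 3.063796
ŷ(583) = a + b·583 = 3.063796 + 0.003676·583 = 5.206705

5.21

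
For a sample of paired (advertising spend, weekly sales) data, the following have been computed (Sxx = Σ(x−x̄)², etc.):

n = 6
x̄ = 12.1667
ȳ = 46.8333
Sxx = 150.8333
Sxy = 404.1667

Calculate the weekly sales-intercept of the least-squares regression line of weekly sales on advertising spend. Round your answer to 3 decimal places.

14.232

b = Sxy/Sxx = 404.1667/150.8333 = 2.679559
a = ȳ − b·x̄ = 46.8333 − 2.679559·12.1667 = 14.231912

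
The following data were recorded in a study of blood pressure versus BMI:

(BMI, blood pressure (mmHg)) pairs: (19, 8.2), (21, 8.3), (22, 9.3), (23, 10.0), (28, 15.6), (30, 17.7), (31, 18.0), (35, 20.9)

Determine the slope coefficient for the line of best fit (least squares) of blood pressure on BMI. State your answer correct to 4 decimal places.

n = 8, Σx = 209, Σy = 108, Σxy = 3022, Σx² = 5685
Sxx = Σx² − (Σx)²/n = 5685 − 5460.125 = 224.875
Sxy = Σxy − (Σx)(Σy)/n = 3022 − 2821.5 = 200.5
b = Sxy/Sxx = 200.5/224.875 = 0.891606

0.8916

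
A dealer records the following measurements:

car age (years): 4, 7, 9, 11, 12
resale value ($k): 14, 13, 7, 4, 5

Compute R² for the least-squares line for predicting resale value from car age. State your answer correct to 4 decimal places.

0.8870

n = 5, Σx = 43, Σy = 43, Σxy = 314, Σx² = 411, Σy² = 455
Sxx = Σx² − (Σx)²/n = 411 − 369.8 = 41.2
Sxy = Σxy − (Σx)(Σy)/n = 314 − 369.8 = -55.8
Syy = Σy² − (Σy)²/n = 455 − 369.8 = 85.2
R² = Sxy²/(Sxx·Syy) = (-55.8)²/(41.2·85.2) = 0.887016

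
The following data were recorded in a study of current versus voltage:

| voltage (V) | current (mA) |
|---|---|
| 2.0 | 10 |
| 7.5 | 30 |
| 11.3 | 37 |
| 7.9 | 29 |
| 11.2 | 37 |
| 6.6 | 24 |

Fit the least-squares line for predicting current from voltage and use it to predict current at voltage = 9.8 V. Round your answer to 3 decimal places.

n = 6, Σx = 46.5, Σy = 167, Σxy = 1465, Σx² = 419.35
Sxx = Σx² − (Σx)²/n = 419.35 − 360.375 = 58.975
Sxy = Σxy − (Σx)(Σy)/n = 1465 − 1294.25 = 170.75
b = Sxy/Sxx = 170.75/58.975 = 2.895295
a = ȳ − b·x̄ = 27.833333 − 2.895295·7.75 = 5.394800
ŷ(9.8) = a + b·9.8 = 5.394800 + 2.895295·9.8 = 33.768687

33.769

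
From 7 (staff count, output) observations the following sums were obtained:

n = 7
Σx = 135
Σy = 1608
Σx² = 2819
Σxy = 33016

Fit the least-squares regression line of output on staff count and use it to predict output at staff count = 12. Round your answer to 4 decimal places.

161.9204

Sxx = Σx² − (Σx)²/n = 2819 − 2603.571429 = 215.428571
Sxy = Σxy − (Σx)(Σy)/n = 33016 − 31011.428571 = 2004.571429
b = Sxy/Sxx = 2004.571429/215.428571 = 9.305040
a = ȳ − b·x̄ = 229.714286 − 9.305040·19.285714 = 50.259947
ŷ(12) = a + b·12 = 50.259947 + 9.305040·12 = 161.920424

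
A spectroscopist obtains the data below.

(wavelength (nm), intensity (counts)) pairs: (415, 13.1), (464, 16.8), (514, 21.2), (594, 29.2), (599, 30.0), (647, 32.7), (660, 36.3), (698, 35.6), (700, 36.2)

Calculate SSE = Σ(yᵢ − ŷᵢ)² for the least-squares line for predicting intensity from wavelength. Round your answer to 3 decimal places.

11.914

n = 9, Σx = 5291, Σy = 251.1, Σxy = 154747, Σx² = 3194767, Σy² = 7620.71
Sxx = Σx² − (Σx)²/n = 3194767 − 3110520.111111 = 84246.888889
Sxy = Σxy − (Σx)(Σy)/n = 154747 − 147618.9 = 7128.1
Syy = Σy² − (Σy)²/n = 7620.71 − 7005.69 = 615.02
b = Sxy/Sxx = 7128.1/84246.888889 = 0.084610
SSE = Syy − b·Sxy = 615.02 − 0.084610·7128.1 = 11.913935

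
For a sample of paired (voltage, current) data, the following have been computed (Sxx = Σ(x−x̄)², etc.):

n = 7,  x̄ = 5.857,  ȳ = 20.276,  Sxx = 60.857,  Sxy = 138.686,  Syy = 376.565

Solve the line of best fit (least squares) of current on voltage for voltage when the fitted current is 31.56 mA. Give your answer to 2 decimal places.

b = Sxy/Sxx = 138.686/60.857 = 2.278883
a = ȳ − b·x̄ = 20.276 − 2.278883·5.857 = 6.928581
Set a + b·x = 31.56: x = (31.56 − 6.928581) / 2.278883 = 10.808548

10.81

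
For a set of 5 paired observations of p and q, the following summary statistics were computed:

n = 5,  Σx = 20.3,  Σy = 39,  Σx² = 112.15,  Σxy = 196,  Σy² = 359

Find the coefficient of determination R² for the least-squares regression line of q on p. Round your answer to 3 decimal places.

Sxx = Σx² − (Σx)²/n = 112.15 − 82.418 = 29.732
Sxy = Σxy − (Σx)(Σy)/n = 196 − 158.34 = 37.66
Syy = Σy² − (Σy)²/n = 359 − 304.2 = 54.8
R² = Sxy²/(Sxx·Syy) = (37.66)²/(29.732·54.8) = 0.870474

0.870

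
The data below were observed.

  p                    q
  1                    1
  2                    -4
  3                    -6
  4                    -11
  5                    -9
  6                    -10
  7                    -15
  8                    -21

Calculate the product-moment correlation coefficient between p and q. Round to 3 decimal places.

n = 8, Σx = 36, Σy = -75, Σxy = -447, Σx² = 204, Σy² = 1021
Sxx = Σx² − (Σx)²/n = 204 − 162 = 42
Sxy = Σxy − (Σx)(Σy)/n = -447 − (-337.5) = -109.5
Syy = Σy² − (Σy)²/n = 1021 − 703.125 = 317.875
r = Sxy/√(Sxx·Syy) = -109.5/√(13350.75) = -109.5/115.545446 = -0.947679

-0.948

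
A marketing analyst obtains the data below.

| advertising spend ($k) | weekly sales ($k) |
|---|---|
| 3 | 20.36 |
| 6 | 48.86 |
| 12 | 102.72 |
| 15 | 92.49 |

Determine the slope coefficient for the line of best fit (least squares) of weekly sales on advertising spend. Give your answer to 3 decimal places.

6.604

n = 4, Σx = 36, Σy = 264.43, Σxy = 2974.23, Σx² = 414
Sxx = Σx² − (Σx)²/n = 414 − 324 = 90
Sxy = Σxy − (Σx)(Σy)/n = 2974.23 − 2379.87 = 594.36
b = Sxy/Sxx = 594.36/90 = 6.604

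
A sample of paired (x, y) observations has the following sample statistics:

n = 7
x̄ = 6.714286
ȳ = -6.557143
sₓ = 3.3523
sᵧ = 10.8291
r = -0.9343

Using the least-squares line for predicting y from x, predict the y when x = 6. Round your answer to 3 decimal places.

-4.401

b = r · sᵧ/sₓ = -0.9343 · 10.8291/3.3523 = -3.018115
a = ȳ − b·x̄ = -6.557143 − (-3.018115)·6.714286 = 13.707347
ŷ(6) = a + b·6 = 13.707347 + (-3.018115)·6 = -4.401345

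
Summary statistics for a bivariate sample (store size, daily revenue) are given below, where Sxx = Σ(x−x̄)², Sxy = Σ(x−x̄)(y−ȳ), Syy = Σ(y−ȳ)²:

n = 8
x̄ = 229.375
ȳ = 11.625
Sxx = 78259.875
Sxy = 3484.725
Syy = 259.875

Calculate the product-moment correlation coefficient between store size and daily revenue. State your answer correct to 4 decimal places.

r = Sxy/√(Sxx·Syy) = 3484.725/√(20337785.015625) = 3484.725/4509.743343 = 0.772710

0.7727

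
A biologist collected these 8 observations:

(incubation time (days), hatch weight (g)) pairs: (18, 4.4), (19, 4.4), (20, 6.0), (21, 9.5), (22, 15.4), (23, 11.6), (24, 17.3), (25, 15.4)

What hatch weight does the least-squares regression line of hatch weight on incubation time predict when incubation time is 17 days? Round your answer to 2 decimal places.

n = 8, Σx = 172, Σy = 84, Σxy = 1888.1, Σx² = 3740
Sxx = Σx² − (Σx)²/n = 3740 − 3698 = 42
Sxy = Σxy − (Σx)(Σy)/n = 1888.1 − 1806 = 82.1
b = Sxy/Sxx = 82.1/42 = 1.954762
a = ȳ − b·x̄ = 10.5 − 1.954762·21.5 = -31.527381
ŷ(17) = a + b·17 = -31.527381 + 1.954762·17 = 1.703571

1.70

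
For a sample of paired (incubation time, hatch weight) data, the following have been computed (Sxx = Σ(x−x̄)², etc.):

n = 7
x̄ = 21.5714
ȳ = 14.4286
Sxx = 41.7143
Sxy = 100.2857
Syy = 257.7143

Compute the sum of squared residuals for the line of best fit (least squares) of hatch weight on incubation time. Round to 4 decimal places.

16.6166

b = Sxy/Sxx = 100.2857/41.7143 = 2.404108
SSE = Syy − b·Sxy = 257.7143 − 2.404108·100.2857 = 16.616604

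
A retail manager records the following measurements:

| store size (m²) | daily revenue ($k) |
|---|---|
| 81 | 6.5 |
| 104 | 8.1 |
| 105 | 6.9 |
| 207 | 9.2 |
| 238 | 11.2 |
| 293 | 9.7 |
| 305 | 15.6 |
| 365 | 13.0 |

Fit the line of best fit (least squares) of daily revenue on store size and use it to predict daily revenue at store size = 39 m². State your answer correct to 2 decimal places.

5.70

n = 8, Σx = 1698, Σy = 80.2, Σxy = 19008.5, Σx² = 439994
Sxx = Σx² − (Σx)²/n = 439994 − 360400.5 = 79593.5
Sxy = Σxy − (Σx)(Σy)/n = 19008.5 − 17022.45 = 1986.05
b = Sxy/Sxx = 1986.05/79593.5 = 0.024952
a = ȳ − b·x̄ = 10.025 − 0.024952·212.25 = 4.728850
ŷ(39) = a + b·39 = 4.728850 + 0.024952·39 = 5.701994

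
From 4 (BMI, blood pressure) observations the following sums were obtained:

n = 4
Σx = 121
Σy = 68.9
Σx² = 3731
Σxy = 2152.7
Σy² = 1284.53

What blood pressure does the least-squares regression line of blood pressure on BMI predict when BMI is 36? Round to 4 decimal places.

22.7901

Sxx = Σx² − (Σx)²/n = 3731 − 3660.25 = 70.75
Sxy = Σxy − (Σx)(Σy)/n = 2152.7 − 2084.225 = 68.475
b = Sxy/Sxx = 68.475/70.75 = 0.967845
a = ȳ − b·x̄ = 17.225 − 0.967845·30.25 = -12.052297
ŷ(36) = a + b·36 = -12.052297 + 0.967845·36 = 22.790106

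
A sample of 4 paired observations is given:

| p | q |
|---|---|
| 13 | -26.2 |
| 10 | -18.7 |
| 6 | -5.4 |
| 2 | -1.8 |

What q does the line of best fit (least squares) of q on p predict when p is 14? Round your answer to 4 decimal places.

-27.5545

n = 4, Σx = 31, Σy = -52.1, Σxy = -563.6, Σx² = 309
Sxx = Σx² − (Σx)²/n = 309 − 240.25 = 68.75
Sxy = Σxy − (Σx)(Σy)/n = -563.6 − (-403.775) = -159.825
b = Sxy/Sxx = -159.825/68.75 = -2.324727
a = ȳ − b·x̄ = -13.025 − (-2.324727)·7.75 = 4.991636
ŷ(14) = a + b·14 = 4.991636 + (-2.324727)·14 = -27.554545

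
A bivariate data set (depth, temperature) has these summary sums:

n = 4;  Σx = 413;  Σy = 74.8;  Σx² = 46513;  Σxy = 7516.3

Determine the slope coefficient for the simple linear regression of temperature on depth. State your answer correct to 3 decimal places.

Sxx = Σx² − (Σx)²/n = 46513 − 42642.25 = 3870.75
Sxy = Σxy − (Σx)(Σy)/n = 7516.3 − 7723.1 = -206.8
b = Sxy/Sxx = -206.8/3870.75 = -0.053426

-0.053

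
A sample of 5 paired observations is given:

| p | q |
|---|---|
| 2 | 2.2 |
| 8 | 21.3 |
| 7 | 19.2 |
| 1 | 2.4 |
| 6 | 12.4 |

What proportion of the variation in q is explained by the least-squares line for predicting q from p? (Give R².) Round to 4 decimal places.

0.9583

n = 5, Σx = 24, Σy = 57.5, Σxy = 386, Σx² = 154, Σy² = 986.69
Sxx = Σx² − (Σx)²/n = 154 − 115.2 = 38.8
Sxy = Σxy − (Σx)(Σy)/n = 386 − 276 = 110
Syy = Σy² − (Σy)²/n = 986.69 − 661.25 = 325.44
R² = Sxy²/(Sxx·Syy) = (110)²/(38.8·325.44) = 0.958259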